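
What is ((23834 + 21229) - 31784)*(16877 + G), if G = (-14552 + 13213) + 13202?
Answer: 381638460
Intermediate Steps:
G = 11863 (G = -1339 + 13202 = 11863)
((23834 + 21229) - 31784)*(16877 + G) = ((23834 + 21229) - 31784)*(16877 + 11863) = (45063 - 31784)*28740 = 13279*28740 = 381638460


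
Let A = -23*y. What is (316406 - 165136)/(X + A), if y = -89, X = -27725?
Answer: -75635/12839 ≈ -5.8910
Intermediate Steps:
A = 2047 (A = -23*(-89) = 2047)
(316406 - 165136)/(X + A) = (316406 - 165136)/(-27725 + 2047) = 151270/(-25678) = 151270*(-1/25678) = -75635/12839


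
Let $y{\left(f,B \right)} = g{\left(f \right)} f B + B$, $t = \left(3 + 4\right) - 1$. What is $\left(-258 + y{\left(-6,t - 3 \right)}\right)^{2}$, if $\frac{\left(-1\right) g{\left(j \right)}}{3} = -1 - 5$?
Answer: $335241$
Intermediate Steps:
$t = 6$ ($t = 7 - 1 = 6$)
$g{\left(j \right)} = 18$ ($g{\left(j \right)} = - 3 \left(-1 - 5\right) = \left(-3\right) \left(-6\right) = 18$)
$y{\left(f,B \right)} = B + 18 B f$ ($y{\left(f,B \right)} = 18 f B + B = 18 B f + B = B + 18 B f$)
$\left(-258 + y{\left(-6,t - 3 \right)}\right)^{2} = \left(-258 + \left(6 - 3\right) \left(1 + 18 \left(-6\right)\right)\right)^{2} = \left(-258 + 3 \left(1 - 108\right)\right)^{2} = \left(-258 + 3 \left(-107\right)\right)^{2} = \left(-258 - 321\right)^{2} = \left(-579\right)^{2} = 335241$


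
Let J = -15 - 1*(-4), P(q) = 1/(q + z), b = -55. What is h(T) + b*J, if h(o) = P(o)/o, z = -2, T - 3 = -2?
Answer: 604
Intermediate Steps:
T = 1 (T = 3 - 2 = 1)
P(q) = 1/(-2 + q) (P(q) = 1/(q - 2) = 1/(-2 + q))
h(o) = 1/(o*(-2 + o)) (h(o) = 1/((-2 + o)*o) = 1/(o*(-2 + o)))
J = -11 (J = -15 + 4 = -11)
h(T) + b*J = 1/(1*(-2 + 1)) - 55*(-11) = 1/(-1) + 605 = 1*(-1) + 605 = -1 + 605 = 604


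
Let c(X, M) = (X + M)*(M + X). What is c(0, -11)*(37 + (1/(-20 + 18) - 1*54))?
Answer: -4235/2 ≈ -2117.5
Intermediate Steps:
c(X, M) = (M + X)² (c(X, M) = (M + X)*(M + X) = (M + X)²)
c(0, -11)*(37 + (1/(-20 + 18) - 1*54)) = (-11 + 0)²*(37 + (1/(-20 + 18) - 1*54)) = (-11)²*(37 + (1/(-2) - 54)) = 121*(37 + (-½ - 54)) = 121*(37 - 109/2) = 121*(-35/2) = -4235/2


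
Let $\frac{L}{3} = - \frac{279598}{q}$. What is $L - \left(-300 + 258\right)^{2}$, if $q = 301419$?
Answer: $- \frac{177513970}{100473} \approx -1766.8$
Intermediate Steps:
$L = - \frac{279598}{100473}$ ($L = 3 \left(- \frac{279598}{301419}\right) = - \frac{279598}{100473} \approx -2.7828$)
$L - \left(-300 + 258\right)^{2} = - \frac{279598}{100473} - \left(-300 + 258\right)^{2} = - \frac{279598}{100473} - \left(-42\right)^{2} = - \frac{279598}{100473} - 1764 = - \frac{177513970}{100473}$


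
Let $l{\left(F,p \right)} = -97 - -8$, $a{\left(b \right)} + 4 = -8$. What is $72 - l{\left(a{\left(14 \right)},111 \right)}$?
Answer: $161$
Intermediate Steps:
$a{\left(b \right)} = -12$ ($a{\left(b \right)} = -4 - 8 = -12$)
$l{\left(F,p \right)} = -89$ ($l{\left(F,p \right)} = -97 + 8 = -89$)
$72 - l{\left(a{\left(14 \right)},111 \right)} = 72 - -89 = 72 + 89 = 161$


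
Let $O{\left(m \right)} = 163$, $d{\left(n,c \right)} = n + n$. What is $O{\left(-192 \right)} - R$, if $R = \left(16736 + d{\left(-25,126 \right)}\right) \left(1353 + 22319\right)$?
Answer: $-394990829$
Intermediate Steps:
$d{\left(n,c \right)} = 2 n$
$R = 394990992$ ($R = \left(16736 + 2 \left(-25\right)\right) \left(1353 + 22319\right) = \left(16736 - 50\right) 23672 = 16686 \cdot 23672 = 394990992$)
$O{\left(-192 \right)} - R = 163 - 394990992 = -394990829$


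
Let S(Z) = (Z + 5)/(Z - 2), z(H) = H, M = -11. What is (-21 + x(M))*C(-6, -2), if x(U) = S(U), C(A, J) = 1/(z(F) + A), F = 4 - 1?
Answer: 89/13 ≈ 6.8462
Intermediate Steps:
F = 3
S(Z) = (5 + Z)/(-2 + Z)
C(A, J) = 1/(3 + A)
x(U) = (5 + U)/(-2 + U)
(-21 + x(M))*C(-6, -2) = (-21 + (5 - 11)/(-2 - 11))/(3 - 6) = (-21 - 6/(-13))/(-3) = (-21 - 1/13*(-6))*(-⅓) = (-21 + 6/13)*(-⅓) = -267/13*(-⅓) = 89/13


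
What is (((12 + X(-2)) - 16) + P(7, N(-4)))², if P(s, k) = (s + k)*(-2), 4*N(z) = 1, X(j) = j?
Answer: 1681/4 ≈ 420.25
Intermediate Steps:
N(z) = ¼ (N(z) = (¼)*1 = ¼)
P(s, k) = -2*k - 2*s (P(s, k) = (k + s)*(-2) = -2*k - 2*s)
(((12 + X(-2)) - 16) + P(7, N(-4)))² = (((12 - 2) - 16) + (-2*¼ - 2*7))² = ((10 - 16) + (-½ - 14))² = (-6 - 29/2)² = (-41/2)² = 1681/4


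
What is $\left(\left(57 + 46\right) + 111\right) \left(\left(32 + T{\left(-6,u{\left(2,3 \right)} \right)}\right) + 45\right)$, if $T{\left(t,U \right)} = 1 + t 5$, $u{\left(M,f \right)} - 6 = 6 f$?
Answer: $10272$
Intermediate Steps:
$u{\left(M,f \right)} = 6 + 6 f$
$T{\left(t,U \right)} = 1 + 5 t$
$\left(\left(57 + 46\right) + 111\right) \left(\left(32 + T{\left(-6,u{\left(2,3 \right)} \right)}\right) + 45\right) = \left(\left(57 + 46\right) + 111\right) \left(\left(32 + \left(1 + 5 \left(-6\right)\right)\right) + 45\right) = \left(103 + 111\right) \left(\left(32 + \left(1 - 30\right)\right) + 45\right) = 214 \left(\left(32 - 29\right) + 45\right) = 214 \left(3 + 45\right) = 214 \cdot 48 = 10272$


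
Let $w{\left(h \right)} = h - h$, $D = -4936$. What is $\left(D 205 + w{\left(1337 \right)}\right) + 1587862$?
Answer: $575982$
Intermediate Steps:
$w{\left(h \right)} = 0$
$\left(D 205 + w{\left(1337 \right)}\right) + 1587862 = \left(\left(-4936\right) 205 + 0\right) + 1587862 = \left(-1011880 + 0\right) + 1587862 = -1011880 + 1587862 = 575982$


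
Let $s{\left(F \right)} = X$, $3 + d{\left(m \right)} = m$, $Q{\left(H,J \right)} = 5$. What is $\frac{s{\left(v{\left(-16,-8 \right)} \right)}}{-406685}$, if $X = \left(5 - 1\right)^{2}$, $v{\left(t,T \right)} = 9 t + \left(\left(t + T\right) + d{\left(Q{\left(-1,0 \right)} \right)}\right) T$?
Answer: $- \frac{16}{406685} \approx -3.9342 \cdot 10^{-5}$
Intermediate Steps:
$d{\left(m \right)} = -3 + m$
$v{\left(t,T \right)} = 9 t + T \left(2 + T + t\right)$ ($v{\left(t,T \right)} = 9 t + \left(\left(t + T\right) + \left(-3 + 5\right)\right) T = 9 t + \left(\left(T + t\right) + 2\right) T = 9 t + \left(2 + T + t\right) T = 9 t + T \left(2 + T + t\right)$)
$X = 16$ ($X = 4^{2} = 16$)
$s{\left(F \right)} = 16$
$\frac{s{\left(v{\left(-16,-8 \right)} \right)}}{-406685} = \frac{16}{-406685} = 16 \left(- \frac{1}{406685}\right) = - \frac{16}{406685}$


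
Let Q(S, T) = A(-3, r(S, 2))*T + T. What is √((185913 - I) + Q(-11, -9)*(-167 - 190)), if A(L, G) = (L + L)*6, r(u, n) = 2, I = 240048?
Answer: 3*I*√18510 ≈ 408.15*I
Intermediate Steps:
A(L, G) = 12*L (A(L, G) = (2*L)*6 = 12*L)
Q(S, T) = -35*T (Q(S, T) = (12*(-3))*T + T = -36*T + T = -35*T)
√((185913 - I) + Q(-11, -9)*(-167 - 190)) = √((185913 - 1*240048) + (-35*(-9))*(-167 - 190)) = √((185913 - 240048) + 315*(-357)) = √(-54135 - 112455) = √(-166590) = 3*I*√18510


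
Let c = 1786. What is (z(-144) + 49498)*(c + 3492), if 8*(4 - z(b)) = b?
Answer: 261366560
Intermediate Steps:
z(b) = 4 - b/8
(z(-144) + 49498)*(c + 3492) = ((4 - ⅛*(-144)) + 49498)*(1786 + 3492) = ((4 + 18) + 49498)*5278 = (22 + 49498)*5278 = 49520*5278 = 261366560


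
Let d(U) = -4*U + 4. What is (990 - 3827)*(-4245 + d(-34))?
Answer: 11645885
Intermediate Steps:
d(U) = 4 - 4*U
(990 - 3827)*(-4245 + d(-34)) = (990 - 3827)*(-4245 + (4 - 4*(-34))) = -2837*(-4245 + (4 + 136)) = -2837*(-4245 + 140) = -2837*(-4105) = 11645885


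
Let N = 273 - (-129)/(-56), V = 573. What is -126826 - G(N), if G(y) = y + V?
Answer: -7149503/56 ≈ -1.2767e+5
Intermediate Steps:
N = 15159/56 (N = 273 - (-129)*(-1)/56 = 273 - 1*129/56 = 273 - 129/56 = 15159/56 ≈ 270.70)
G(y) = 573 + y (G(y) = y + 573 = 573 + y)
-126826 - G(N) = -126826 - (573 + 15159/56) = -126826 - 1*47247/56 = -126826 - 47247/56 = -7149503/56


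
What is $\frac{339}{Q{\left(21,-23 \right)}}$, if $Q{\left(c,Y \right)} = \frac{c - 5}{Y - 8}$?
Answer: $- \frac{10509}{16} \approx -656.81$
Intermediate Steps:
$Q{\left(c,Y \right)} = \frac{-5 + c}{-8 + Y}$
$\frac{339}{Q{\left(21,-23 \right)}} = \frac{339}{\frac{1}{-8 - 23} \left(-5 + 21\right)} = \frac{339}{\frac{1}{-31} \cdot 16} = \frac{339}{\left(- \frac{1}{31}\right) 16} = \frac{339}{- \frac{16}{31}} = 339 \left(- \frac{31}{16}\right) = - \frac{10509}{16}$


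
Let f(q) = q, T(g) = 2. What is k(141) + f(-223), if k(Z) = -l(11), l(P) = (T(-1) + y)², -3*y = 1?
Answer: -2032/9 ≈ -225.78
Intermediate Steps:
y = -⅓ (y = -⅓*1 = -⅓ ≈ -0.33333)
l(P) = 25/9 (l(P) = (2 - ⅓)² = (5/3)² = 25/9)
k(Z) = -25/9 (k(Z) = -1*25/9 = -25/9)
k(141) + f(-223) = -25/9 - 223 = -2032/9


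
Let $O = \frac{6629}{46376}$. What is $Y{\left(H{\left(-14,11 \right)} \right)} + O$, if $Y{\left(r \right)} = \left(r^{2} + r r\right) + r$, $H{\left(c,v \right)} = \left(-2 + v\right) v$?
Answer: $\frac{913660205}{46376} \approx 19701.0$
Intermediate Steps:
$O = \frac{6629}{46376}$ ($O = 6629 \cdot \frac{1}{46376} = \frac{6629}{46376} \approx 0.14294$)
$H{\left(c,v \right)} = v \left(-2 + v\right)$
$Y{\left(r \right)} = r + 2 r^{2}$ ($Y{\left(r \right)} = \left(r^{2} + r^{2}\right) + r = 2 r^{2} + r = r + 2 r^{2}$)
$Y{\left(H{\left(-14,11 \right)} \right)} + O = 11 \left(-2 + 11\right) \left(1 + 2 \cdot 11 \left(-2 + 11\right)\right) + \frac{6629}{46376} = 11 \cdot 9 \left(1 + 2 \cdot 11 \cdot 9\right) + \frac{6629}{46376} = 99 \left(1 + 2 \cdot 99\right) + \frac{6629}{46376} = 99 \left(1 + 198\right) + \frac{6629}{46376} = 99 \cdot 199 + \frac{6629}{46376} = 19701 + \frac{6629}{46376} = \frac{913660205}{46376}$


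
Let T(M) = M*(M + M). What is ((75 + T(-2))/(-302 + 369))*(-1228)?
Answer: -101924/67 ≈ -1521.3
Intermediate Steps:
T(M) = 2*M² (T(M) = M*(2*M) = 2*M²)
((75 + T(-2))/(-302 + 369))*(-1228) = ((75 + 2*(-2)²)/(-302 + 369))*(-1228) = ((75 + 2*4)/67)*(-1228) = ((75 + 8)*(1/67))*(-1228) = (83*(1/67))*(-1228) = (83/67)*(-1228) = -101924/67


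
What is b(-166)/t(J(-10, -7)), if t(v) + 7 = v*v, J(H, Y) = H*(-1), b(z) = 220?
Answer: 220/93 ≈ 2.3656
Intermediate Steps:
J(H, Y) = -H
t(v) = -7 + v² (t(v) = -7 + v*v = -7 + v²)
b(-166)/t(J(-10, -7)) = 220/(-7 + (-1*(-10))²) = 220/(-7 + 10²) = 220/(-7 + 100) = 220/93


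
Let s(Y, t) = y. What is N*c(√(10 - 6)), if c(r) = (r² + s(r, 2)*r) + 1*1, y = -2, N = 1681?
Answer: 1681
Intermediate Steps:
s(Y, t) = -2
c(r) = 1 + r² - 2*r (c(r) = (r² - 2*r) + 1*1 = (r² - 2*r) + 1 = 1 + r² - 2*r)
N*c(√(10 - 6)) = 1681*(1 + (√(10 - 6))² - 2*√(10 - 6)) = 1681*(1 + (√4)² - 2*√4) = 1681*(1 + 2² - 2*2) = 1681*(1 + 4 - 4) = 1681*1 = 1681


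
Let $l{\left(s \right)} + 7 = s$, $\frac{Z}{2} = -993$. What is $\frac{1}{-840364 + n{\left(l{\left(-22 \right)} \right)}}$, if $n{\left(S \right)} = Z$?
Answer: $- \frac{1}{842350} \approx -1.1872 \cdot 10^{-6}$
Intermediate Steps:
$Z = -1986$ ($Z = 2 \left(-993\right) = -1986$)
$l{\left(s \right)} = -7 + s$
$n{\left(S \right)} = -1986$
$\frac{1}{-840364 + n{\left(l{\left(-22 \right)} \right)}} = \frac{1}{-840364 - 1986} = \frac{1}{-842350} = - \frac{1}{842350}$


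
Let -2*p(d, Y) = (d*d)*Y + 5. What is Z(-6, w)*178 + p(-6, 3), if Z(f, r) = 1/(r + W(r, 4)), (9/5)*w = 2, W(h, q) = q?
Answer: -997/46 ≈ -21.674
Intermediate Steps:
w = 10/9 (w = (5/9)*2 = 10/9 ≈ 1.1111)
Z(f, r) = 1/(4 + r) (Z(f, r) = 1/(r + 4) = 1/(4 + r))
p(d, Y) = -5/2 - Y*d²/2 (p(d, Y) = -((d*d)*Y + 5)/2 = -(d²*Y + 5)/2 = -(Y*d² + 5)/2 = -(5 + Y*d²)/2 = -5/2 - Y*d²/2)
Z(-6, w)*178 + p(-6, 3) = 178/(4 + 10/9) + (-5/2 - ½*3*(-6)²) = 178/(46/9) + (-5/2 - ½*3*36) = (9/46)*178 + (-5/2 - 54) = 801/23 - 113/2 = -997/46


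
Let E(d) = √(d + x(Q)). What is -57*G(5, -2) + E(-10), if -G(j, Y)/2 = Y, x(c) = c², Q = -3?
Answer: -228 + I ≈ -228.0 + 1.0*I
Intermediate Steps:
G(j, Y) = -2*Y
E(d) = √(9 + d) (E(d) = √(d + (-3)²) = √(d + 9) = √(9 + d))
-57*G(5, -2) + E(-10) = -(-114)*(-2) + √(9 - 10) = -57*4 + √(-1) = -228 + I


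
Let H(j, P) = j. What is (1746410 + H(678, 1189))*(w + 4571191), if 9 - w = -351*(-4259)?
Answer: 5374551090608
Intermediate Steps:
w = -1494900 (w = 9 - (-351)*(-4259) = 9 - 1*1494909 = 9 - 1494909 = -1494900)
(1746410 + H(678, 1189))*(w + 4571191) = (1746410 + 678)*(-1494900 + 4571191) = 1747088*3076291 = 5374551090608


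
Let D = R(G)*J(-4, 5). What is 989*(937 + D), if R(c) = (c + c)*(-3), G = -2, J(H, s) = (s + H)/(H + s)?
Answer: 938561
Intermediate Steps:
J(H, s) = 1 (J(H, s) = (H + s)/(H + s) = 1)
R(c) = -6*c (R(c) = (2*c)*(-3) = -6*c)
D = 12 (D = -6*(-2)*1 = 12*1 = 12)
989*(937 + D) = 989*(937 + 12) = 989*949 = 938561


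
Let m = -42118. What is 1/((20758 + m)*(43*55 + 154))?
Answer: -1/53805840 ≈ -1.8585e-8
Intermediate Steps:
1/((20758 + m)*(43*55 + 154)) = 1/((20758 - 42118)*(43*55 + 154)) = 1/((-21360)*(2365 + 154)) = -1/21360/2519 = -1/21360*1/2519 = -1/53805840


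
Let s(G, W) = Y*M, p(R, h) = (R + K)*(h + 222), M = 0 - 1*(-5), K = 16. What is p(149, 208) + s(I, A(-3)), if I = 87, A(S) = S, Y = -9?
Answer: 70905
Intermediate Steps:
M = 5 (M = 0 + 5 = 5)
p(R, h) = (16 + R)*(222 + h) (p(R, h) = (R + 16)*(h + 222) = (16 + R)*(222 + h))
s(G, W) = -45 (s(G, W) = -9*5 = -45)
p(149, 208) + s(I, A(-3)) = (3552 + 16*208 + 222*149 + 149*208) - 45 = (3552 + 3328 + 33078 + 30992) - 45 = 70950 - 45 = 70905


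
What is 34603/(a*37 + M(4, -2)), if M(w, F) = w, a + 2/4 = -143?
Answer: -69206/10611 ≈ -6.5221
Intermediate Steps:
a = -287/2 (a = -½ - 143 = -287/2 ≈ -143.50)
34603/(a*37 + M(4, -2)) = 34603/(-287/2*37 + 4) = 34603/(-10619/2 + 4) = 34603/(-10611/2) = 34603*(-2/10611) = -69206/10611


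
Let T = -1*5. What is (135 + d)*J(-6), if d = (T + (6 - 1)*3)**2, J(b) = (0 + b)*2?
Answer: -2820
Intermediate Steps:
T = -5
J(b) = 2*b (J(b) = b*2 = 2*b)
d = 100 (d = (-5 + (6 - 1)*3)**2 = (-5 + 5*3)**2 = (-5 + 15)**2 = 10**2 = 100)
(135 + d)*J(-6) = (135 + 100)*(2*(-6)) = 235*(-12) = -2820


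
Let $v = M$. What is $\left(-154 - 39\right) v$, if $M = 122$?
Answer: $-23546$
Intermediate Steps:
$v = 122$
$\left(-154 - 39\right) v = \left(-154 - 39\right) 122 = \left(-193\right) 122 = -23546$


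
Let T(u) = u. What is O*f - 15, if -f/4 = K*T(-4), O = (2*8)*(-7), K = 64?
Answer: -114703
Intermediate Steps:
O = -112 (O = 16*(-7) = -112)
f = 1024 (f = -256*(-4) = -4*(-256) = 1024)
O*f - 15 = -112*1024 - 15 = -114688 - 15 = -114703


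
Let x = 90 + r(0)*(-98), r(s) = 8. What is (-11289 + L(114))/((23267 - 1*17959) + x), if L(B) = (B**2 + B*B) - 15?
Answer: 2448/769 ≈ 3.1834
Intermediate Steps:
L(B) = -15 + 2*B**2 (L(B) = (B**2 + B**2) - 15 = 2*B**2 - 15 = -15 + 2*B**2)
x = -694 (x = 90 + 8*(-98) = 90 - 784 = -694)
(-11289 + L(114))/((23267 - 1*17959) + x) = (-11289 + (-15 + 2*114**2))/((23267 - 1*17959) - 694) = (-11289 + (-15 + 2*12996))/((23267 - 17959) - 694) = (-11289 + (-15 + 25992))/(5308 - 694) = (-11289 + 25977)/4614 = 14688*(1/4614) = 2448/769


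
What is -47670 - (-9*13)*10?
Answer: -46500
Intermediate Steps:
-47670 - (-9*13)*10 = -47670 - (-117)*10 = -47670 - 1*(-1170) = -47670 + 1170 = -46500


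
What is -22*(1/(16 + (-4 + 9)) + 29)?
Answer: -13420/21 ≈ -639.05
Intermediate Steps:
-22*(1/(16 + (-4 + 9)) + 29) = -22*(1/(16 + 5) + 29) = -22*(1/21 + 29) = -22*610/21 = -13420/21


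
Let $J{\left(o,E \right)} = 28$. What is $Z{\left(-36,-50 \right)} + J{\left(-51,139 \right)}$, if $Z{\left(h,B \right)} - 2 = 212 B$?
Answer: $-10570$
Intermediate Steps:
$Z{\left(h,B \right)} = 2 + 212 B$
$Z{\left(-36,-50 \right)} + J{\left(-51,139 \right)} = \left(2 + 212 \left(-50\right)\right) + 28 = \left(2 - 10600\right) + 28 = -10598 + 28 = -10570$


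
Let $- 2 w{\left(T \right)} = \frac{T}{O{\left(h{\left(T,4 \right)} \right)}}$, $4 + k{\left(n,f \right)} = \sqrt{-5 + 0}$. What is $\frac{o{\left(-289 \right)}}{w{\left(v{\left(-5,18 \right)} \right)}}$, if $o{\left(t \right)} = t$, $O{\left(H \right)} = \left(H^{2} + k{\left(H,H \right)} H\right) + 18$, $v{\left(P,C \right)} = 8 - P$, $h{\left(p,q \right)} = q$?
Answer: $\frac{10404}{13} + \frac{2312 i \sqrt{5}}{13} \approx 800.31 + 397.68 i$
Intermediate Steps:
$k{\left(n,f \right)} = -4 + i \sqrt{5}$ ($k{\left(n,f \right)} = -4 + \sqrt{-5 + 0} = -4 + \sqrt{-5} = -4 + i \sqrt{5}$)
$O{\left(H \right)} = 18 + H^{2} + H \left(-4 + i \sqrt{5}\right)$ ($O{\left(H \right)} = \left(H^{2} + \left(-4 + i \sqrt{5}\right) H\right) + 18 = \left(H^{2} + H \left(-4 + i \sqrt{5}\right)\right) + 18 = 18 + H^{2} + H \left(-4 + i \sqrt{5}\right)$)
$w{\left(T \right)} = - \frac{T}{2 \left(18 + 4 i \sqrt{5}\right)}$ ($w{\left(T \right)} = - \frac{T \frac{1}{18 + 4^{2} - 4 \left(4 - i \sqrt{5}\right)}}{2} = - \frac{T \frac{1}{18 + 16 - \left(16 - 4 i \sqrt{5}\right)}}{2} = - \frac{T \frac{1}{18 + 4 i \sqrt{5}}}{2} = - \frac{T}{2 \left(18 + 4 i \sqrt{5}\right)}$)
$\frac{o{\left(-289 \right)}}{w{\left(v{\left(-5,18 \right)} \right)}} = - \frac{289}{- \frac{9 \left(8 - -5\right)}{404} + \frac{i \left(8 - -5\right) \sqrt{5}}{202}} = - \frac{289}{- \frac{9 \left(8 + 5\right)}{404} + \frac{i \left(8 + 5\right) \sqrt{5}}{202}} = - \frac{289}{\left(- \frac{9}{404}\right) 13 + \frac{1}{202} i 13 \sqrt{5}} = - \frac{289}{- \frac{117}{404} + \frac{13 i \sqrt{5}}{202}}$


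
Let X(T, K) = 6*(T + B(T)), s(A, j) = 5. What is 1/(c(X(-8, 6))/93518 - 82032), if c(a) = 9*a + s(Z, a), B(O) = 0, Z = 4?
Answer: -93518/7671469003 ≈ -1.2190e-5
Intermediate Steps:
X(T, K) = 6*T (X(T, K) = 6*(T + 0) = 6*T)
c(a) = 5 + 9*a (c(a) = 9*a + 5 = 5 + 9*a)
1/(c(X(-8, 6))/93518 - 82032) = 1/((5 + 9*(6*(-8)))/93518 - 82032) = 1/((5 + 9*(-48))*(1/93518) - 82032) = 1/((5 - 432)*(1/93518) - 82032) = 1/(-427*1/93518 - 82032) = 1/(-427/93518 - 82032) = 1/(-7671469003/93518) = -93518/7671469003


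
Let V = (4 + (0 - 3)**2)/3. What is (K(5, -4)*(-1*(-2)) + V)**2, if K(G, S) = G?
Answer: 1849/9 ≈ 205.44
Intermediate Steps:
V = 13/3 (V = (4 + (-3)**2)/3 = (4 + 9)/3 = (1/3)*13 = 13/3 ≈ 4.3333)
(K(5, -4)*(-1*(-2)) + V)**2 = (5*(-1*(-2)) + 13/3)**2 = (5*2 + 13/3)**2 = (10 + 13/3)**2 = (43/3)**2 = 1849/9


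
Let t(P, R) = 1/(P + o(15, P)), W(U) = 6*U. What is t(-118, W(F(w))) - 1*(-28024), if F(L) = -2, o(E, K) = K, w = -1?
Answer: 6613663/236 ≈ 28024.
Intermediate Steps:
t(P, R) = 1/(2*P) (t(P, R) = 1/(P + P) = 1/(2*P))
t(-118, W(F(w))) - 1*(-28024) = (½)/(-118) - 1*(-28024) = (½)*(-1/118) + 28024 = -1/236 + 28024 = 6613663/236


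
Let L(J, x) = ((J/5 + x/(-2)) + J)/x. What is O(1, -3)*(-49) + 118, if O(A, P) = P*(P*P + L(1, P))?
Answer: 13087/10 ≈ 1308.7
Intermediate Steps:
L(J, x) = (-x/2 + 6*J/5)/x (L(J, x) = ((J*(⅕) + x*(-½)) + J)/x = ((J/5 - x/2) + J)/x = ((-x/2 + J/5) + J)/x = (-x/2 + 6*J/5)/x)
O(A, P) = P*(P² + (12 - 5*P)/(10*P)) (O(A, P) = P*(P*P + (-5*P + 12*1)/(10*P)) = P*(P² + (-5*P + 12)/(10*P)) = P*(P² + (12 - 5*P)/(10*P)))
O(1, -3)*(-49) + 118 = (6/5 + (-3)³ - ½*(-3))*(-49) + 118 = (6/5 - 27 + 3/2)*(-49) + 118 = -243/10*(-49) + 118 = 11907/10 + 118 = 13087/10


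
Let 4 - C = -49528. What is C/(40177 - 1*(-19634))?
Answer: 49532/59811 ≈ 0.82814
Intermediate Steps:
C = 49532 (C = 4 - 1*(-49528) = 4 + 49528 = 49532)
C/(40177 - 1*(-19634)) = 49532/(40177 - 1*(-19634)) = 49532/(40177 + 19634) = 49532/59811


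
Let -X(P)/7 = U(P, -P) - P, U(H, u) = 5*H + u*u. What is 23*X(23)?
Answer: -99981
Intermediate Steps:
U(H, u) = u**2 + 5*H (U(H, u) = 5*H + u**2 = u**2 + 5*H)
X(P) = -28*P - 7*P**2 (X(P) = -7*(((-P)**2 + 5*P) - P) = -7*((P**2 + 5*P) - P) = -7*(P**2 + 4*P) = -28*P - 7*P**2)
23*X(23) = 23*(7*23*(-4 - 1*23)) = 23*(7*23*(-4 - 23)) = 23*(7*23*(-27)) = 23*(-4347) = -99981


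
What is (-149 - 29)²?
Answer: 31684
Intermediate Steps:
(-149 - 29)² = (-178)² = 31684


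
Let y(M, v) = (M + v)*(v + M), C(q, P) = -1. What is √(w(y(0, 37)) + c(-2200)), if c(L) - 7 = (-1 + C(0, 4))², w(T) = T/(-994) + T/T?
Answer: √10495646/994 ≈ 3.2593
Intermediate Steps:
y(M, v) = (M + v)² (y(M, v) = (M + v)*(M + v) = (M + v)²)
w(T) = 1 - T/994 (w(T) = T*(-1/994) + 1 = -T/994 + 1 = 1 - T/994)
c(L) = 11 (c(L) = 7 + (-1 - 1)² = 7 + (-2)² = 7 + 4 = 11)
√(w(y(0, 37)) + c(-2200)) = √((1 - (0 + 37)²/994) + 11) = √((1 - 1/994*37²) + 11) = √((1 - 1/994*1369) + 11) = √((1 - 1369/994) + 11) = √(-375/994 + 11) = √(10559/994) = √10495646/994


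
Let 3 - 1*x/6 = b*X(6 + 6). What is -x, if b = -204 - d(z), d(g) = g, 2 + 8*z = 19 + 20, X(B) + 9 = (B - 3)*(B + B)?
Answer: -1036521/4 ≈ -2.5913e+5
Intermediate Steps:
X(B) = -9 + 2*B*(-3 + B) (X(B) = -9 + (B - 3)*(B + B) = -9 + (-3 + B)*(2*B) = -9 + 2*B*(-3 + B))
z = 37/8 (z = -1/4 + (19 + 20)/8 = -1/4 + (1/8)*39 = -1/4 + 39/8 = 37/8 ≈ 4.6250)
b = -1669/8 (b = -204 - 1*37/8 = -204 - 37/8 = -1669/8 ≈ -208.63)
x = 1036521/4 (x = 18 - (-5007)*(-9 - 6*(6 + 6) + 2*(6 + 6)**2)/4 = 18 - (-5007)*(-9 - 6*12 + 2*12**2)/4 = 18 - (-5007)*(-9 - 72 + 2*144)/4 = 18 - (-5007)*(-9 - 72 + 288)/4 = 18 - (-5007)*207/4 = 18 - 6*(-345483/8) = 18 + 1036449/4 = 1036521/4 ≈ 2.5913e+5)
-x = -1*1036521/4 = -1036521/4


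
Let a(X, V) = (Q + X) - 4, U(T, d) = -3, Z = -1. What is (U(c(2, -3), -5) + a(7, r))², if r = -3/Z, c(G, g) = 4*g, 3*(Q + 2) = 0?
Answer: 4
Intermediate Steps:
Q = -2 (Q = -2 + (⅓)*0 = -2 + 0 = -2)
r = 3 (r = -3/(-1) = -3*(-1) = 3)
a(X, V) = -6 + X (a(X, V) = (-2 + X) - 4 = -6 + X)
(U(c(2, -3), -5) + a(7, r))² = (-3 + (-6 + 7))² = (-3 + 1)² = (-2)² = 4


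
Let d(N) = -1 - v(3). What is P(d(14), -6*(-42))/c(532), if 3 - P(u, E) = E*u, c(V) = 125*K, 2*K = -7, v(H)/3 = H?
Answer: -5046/875 ≈ -5.7669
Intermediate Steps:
v(H) = 3*H
K = -7/2 (K = (½)*(-7) = -7/2 ≈ -3.5000)
c(V) = -875/2 (c(V) = 125*(-7/2) = -875/2)
d(N) = -10 (d(N) = -1 - 3*3 = -1 - 1*9 = -1 - 9 = -10)
P(u, E) = 3 - E*u
P(d(14), -6*(-42))/c(532) = (3 - 1*(-6*(-42))*(-10))/(-875/2) = (3 - 1*252*(-10))*(-2/875) = (3 + 2520)*(-2/875) = 2523*(-2/875) = -5046/875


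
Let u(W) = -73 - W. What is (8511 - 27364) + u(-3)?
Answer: -18923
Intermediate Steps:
(8511 - 27364) + u(-3) = (8511 - 27364) + (-73 - 1*(-3)) = -18853 + (-73 + 3) = -18853 - 70 = -18923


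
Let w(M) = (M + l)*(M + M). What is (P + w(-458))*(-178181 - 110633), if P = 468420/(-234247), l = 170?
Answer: -482364373755432/6331 ≈ -7.6191e+10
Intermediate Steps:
P = -12660/6331 (P = 468420*(-1/234247) = -12660/6331 ≈ -1.9997)
w(M) = 2*M*(170 + M) (w(M) = (M + 170)*(M + M) = (170 + M)*(2*M) = 2*M*(170 + M))
(P + w(-458))*(-178181 - 110633) = (-12660/6331 + 2*(-458)*(170 - 458))*(-178181 - 110633) = (-12660/6331 + 2*(-458)*(-288))*(-288814) = (-12660/6331 + 263808)*(-288814) = (1670155788/6331)*(-288814) = -482364373755432/6331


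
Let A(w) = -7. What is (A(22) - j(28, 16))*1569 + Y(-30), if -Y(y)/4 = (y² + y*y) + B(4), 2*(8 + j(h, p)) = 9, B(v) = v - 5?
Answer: -25375/2 ≈ -12688.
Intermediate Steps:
B(v) = -5 + v
j(h, p) = -7/2 (j(h, p) = -8 + (½)*9 = -8 + 9/2 = -7/2)
Y(y) = 4 - 8*y² (Y(y) = -4*((y² + y*y) + (-5 + 4)) = -4*((y² + y²) - 1) = -4*(2*y² - 1) = -4*(-1 + 2*y²) = 4 - 8*y²)
(A(22) - j(28, 16))*1569 + Y(-30) = (-7 - 1*(-7/2))*1569 + (4 - 8*(-30)²) = (-7 + 7/2)*1569 + (4 - 8*900) = -7/2*1569 + (4 - 7200) = -10983/2 - 7196 = -25375/2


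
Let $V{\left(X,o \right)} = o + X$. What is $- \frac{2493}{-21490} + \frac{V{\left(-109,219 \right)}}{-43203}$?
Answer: $\frac{105341179}{928432470} \approx 0.11346$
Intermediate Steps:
$V{\left(X,o \right)} = X + o$
$- \frac{2493}{-21490} + \frac{V{\left(-109,219 \right)}}{-43203} = - \frac{2493}{-21490} + \frac{-109 + 219}{-43203} = \left(-2493\right) \left(- \frac{1}{21490}\right) + 110 \left(- \frac{1}{43203}\right) = \frac{2493}{21490} - \frac{110}{43203} = \frac{105341179}{928432470}$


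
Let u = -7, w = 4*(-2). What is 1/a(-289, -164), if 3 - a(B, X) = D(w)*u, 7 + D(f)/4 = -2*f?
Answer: 1/255 ≈ 0.0039216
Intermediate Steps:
w = -8
D(f) = -28 - 8*f (D(f) = -28 + 4*(-2*f) = -28 - 8*f)
a(B, X) = 255 (a(B, X) = 3 - (-28 - 8*(-8))*(-7) = 3 - (-28 + 64)*(-7) = 3 - 36*(-7) = 3 - 1*(-252) = 3 + 252 = 255)
1/a(-289, -164) = 1/255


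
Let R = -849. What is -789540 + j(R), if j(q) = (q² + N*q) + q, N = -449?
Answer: 311613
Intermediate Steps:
j(q) = q² - 448*q (j(q) = (q² - 449*q) + q = q² - 448*q)
-789540 + j(R) = -789540 - 849*(-448 - 849) = -789540 - 849*(-1297) = -789540 + 1101153 = 311613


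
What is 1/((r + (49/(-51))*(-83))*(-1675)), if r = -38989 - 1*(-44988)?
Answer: -51/519276800 ≈ -9.8213e-8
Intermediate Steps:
r = 5999 (r = -38989 + 44988 = 5999)
1/((r + (49/(-51))*(-83))*(-1675)) = 1/((5999 + (49/(-51))*(-83))*(-1675)) = -1/1675/(5999 + (49*(-1/51))*(-83)) = -1/1675/(5999 - 49/51*(-83)) = -1/1675/(5999 + 4067/51) = -1/1675/(310016/51) = (51/310016)*(-1/1675) = -51/519276800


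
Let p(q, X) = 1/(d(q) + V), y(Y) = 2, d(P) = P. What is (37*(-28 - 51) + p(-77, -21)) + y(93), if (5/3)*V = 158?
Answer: -259964/89 ≈ -2920.9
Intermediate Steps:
V = 474/5 (V = (⅗)*158 = 474/5 ≈ 94.800)
p(q, X) = 1/(474/5 + q) (p(q, X) = 1/(q + 474/5) = 1/(474/5 + q))
(37*(-28 - 51) + p(-77, -21)) + y(93) = (37*(-28 - 51) + 5/(474 + 5*(-77))) + 2 = (37*(-79) + 5/(474 - 385)) + 2 = (-2923 + 5/89) + 2 = -260142/89 + 2 = -259964/89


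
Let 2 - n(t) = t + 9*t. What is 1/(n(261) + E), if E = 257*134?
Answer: 1/31830 ≈ 3.1417e-5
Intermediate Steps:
E = 34438
n(t) = 2 - 10*t (n(t) = 2 - (t + 9*t) = 2 - 10*t)
1/(n(261) + E) = 1/((2 - 10*261) + 34438) = 1/((2 - 2610) + 34438) = 1/(-2608 + 34438) = 1/31830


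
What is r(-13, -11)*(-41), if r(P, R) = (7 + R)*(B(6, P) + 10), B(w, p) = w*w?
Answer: 7544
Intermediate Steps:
B(w, p) = w²
r(P, R) = 322 + 46*R (r(P, R) = (7 + R)*(6² + 10) = (7 + R)*(36 + 10) = (7 + R)*46 = 322 + 46*R)
r(-13, -11)*(-41) = (322 + 46*(-11))*(-41) = (322 - 506)*(-41) = -184*(-41) = 7544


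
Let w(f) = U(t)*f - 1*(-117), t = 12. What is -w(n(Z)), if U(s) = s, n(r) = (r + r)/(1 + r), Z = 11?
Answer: -139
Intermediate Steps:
n(r) = 2*r/(1 + r) (n(r) = (2*r)/(1 + r) = 2*r/(1 + r))
w(f) = 117 + 12*f (w(f) = 12*f - 1*(-117) = 12*f + 117 = 117 + 12*f)
-w(n(Z)) = -(117 + 12*(2*11/(1 + 11))) = -(117 + 12*(2*11/12)) = -(117 + 12*(2*11*(1/12))) = -(117 + 12*(11/6)) = -(117 + 22) = -1*139 = -139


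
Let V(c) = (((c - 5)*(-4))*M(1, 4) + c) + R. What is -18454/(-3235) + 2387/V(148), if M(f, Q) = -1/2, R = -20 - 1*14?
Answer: 3020709/258800 ≈ 11.672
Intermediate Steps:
R = -34 (R = -20 - 14 = -34)
M(f, Q) = -½ (M(f, Q) = -1*½ = -½)
V(c) = -44 + 3*c (V(c) = (((c - 5)*(-4))*(-½) + c) - 34 = (((-5 + c)*(-4))*(-½) + c) - 34 = ((20 - 4*c)*(-½) + c) - 34 = ((-10 + 2*c) + c) - 34 = (-10 + 3*c) - 34 = -44 + 3*c)
-18454/(-3235) + 2387/V(148) = -18454/(-3235) + 2387/(-44 + 3*148) = -18454*(-1/3235) + 2387/(-44 + 444) = 18454/3235 + 2387/400 = 3020709/258800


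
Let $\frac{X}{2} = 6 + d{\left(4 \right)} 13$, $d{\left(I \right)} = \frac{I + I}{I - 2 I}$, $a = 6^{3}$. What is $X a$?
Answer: $-8640$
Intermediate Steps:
$a = 216$
$d{\left(I \right)} = -2$ ($d{\left(I \right)} = \frac{2 I}{\left(-1\right) I} = 2 I \left(- \frac{1}{I}\right) = -2$)
$X = -40$ ($X = 2 \left(6 - 26\right) = 2 \left(-20\right) = -40$)
$X a = \left(-40\right) 216 = -8640$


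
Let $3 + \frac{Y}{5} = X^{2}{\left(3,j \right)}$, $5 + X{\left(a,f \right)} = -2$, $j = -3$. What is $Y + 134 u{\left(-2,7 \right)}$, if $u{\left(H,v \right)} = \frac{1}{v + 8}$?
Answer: $\frac{3584}{15} \approx 238.93$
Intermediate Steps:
$X{\left(a,f \right)} = -7$ ($X{\left(a,f \right)} = -5 - 2 = -7$)
$u{\left(H,v \right)} = \frac{1}{8 + v}$
$Y = 230$ ($Y = -15 + 5 \left(-7\right)^{2} = -15 + 5 \cdot 49 = -15 + 245 = 230$)
$Y + 134 u{\left(-2,7 \right)} = 230 + \frac{134}{8 + 7} = 230 + \frac{134}{15} = \frac{3584}{15}$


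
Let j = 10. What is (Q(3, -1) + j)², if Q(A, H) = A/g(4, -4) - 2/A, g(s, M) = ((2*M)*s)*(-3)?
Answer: 808201/9216 ≈ 87.695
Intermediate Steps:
g(s, M) = -6*M*s (g(s, M) = (2*M*s)*(-3) = -6*M*s)
Q(A, H) = -2/A + A/96 (Q(A, H) = A/((-6*(-4)*4)) - 2/A = A/96 - 2/A = -2/A + A/96)
(Q(3, -1) + j)² = ((-2/3 + (1/96)*3) + 10)² = ((-2*⅓ + 1/32) + 10)² = ((-⅔ + 1/32) + 10)² = (-61/96 + 10)² = (899/96)² = 808201/9216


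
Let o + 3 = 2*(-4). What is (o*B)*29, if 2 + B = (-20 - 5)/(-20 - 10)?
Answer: 2233/6 ≈ 372.17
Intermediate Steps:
B = -7/6 (B = -2 + (-20 - 5)/(-20 - 10) = -2 - 25/(-30) = -2 - 25*(-1/30) = -2 + 5/6 = -7/6 ≈ -1.1667)
o = -11 (o = -3 + 2*(-4) = -3 - 8 = -11)
(o*B)*29 = -11*(-7/6)*29 = (77/6)*29 = 2233/6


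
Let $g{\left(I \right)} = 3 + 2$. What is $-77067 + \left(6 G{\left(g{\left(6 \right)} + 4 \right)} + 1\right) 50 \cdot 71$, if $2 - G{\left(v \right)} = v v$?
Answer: $-1756217$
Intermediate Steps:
$g{\left(I \right)} = 5$
$G{\left(v \right)} = 2 - v^{2}$ ($G{\left(v \right)} = 2 - v v = 2 - v^{2}$)
$-77067 + \left(6 G{\left(g{\left(6 \right)} + 4 \right)} + 1\right) 50 \cdot 71 = -77067 + \left(6 \left(2 - \left(5 + 4\right)^{2}\right) + 1\right) 50 \cdot 71 = -77067 + \left(6 \left(2 - 9^{2}\right) + 1\right) 50 \cdot 71 = -77067 + \left(6 \left(2 - 81\right) + 1\right) 50 \cdot 71 = -77067 + \left(6 \left(-79\right) + 1\right) 50 \cdot 71 = -77067 + \left(-474 + 1\right) 50 \cdot 71 = -77067 + \left(-473\right) 50 \cdot 71 = -77067 - 1679150 = -1756217$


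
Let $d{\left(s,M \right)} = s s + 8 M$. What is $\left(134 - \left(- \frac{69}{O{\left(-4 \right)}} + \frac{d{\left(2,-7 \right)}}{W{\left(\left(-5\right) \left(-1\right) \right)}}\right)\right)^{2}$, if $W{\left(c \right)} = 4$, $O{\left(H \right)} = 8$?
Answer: $\frac{1550025}{64} \approx 24219.0$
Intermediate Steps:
$d{\left(s,M \right)} = s^{2} + 8 M$
$\left(134 - \left(- \frac{69}{O{\left(-4 \right)}} + \frac{d{\left(2,-7 \right)}}{W{\left(\left(-5\right) \left(-1\right) \right)}}\right)\right)^{2} = \left(134 - \left(- \frac{69}{8} + \frac{2^{2} + 8 \left(-7\right)}{4}\right)\right)^{2} = \left(134 - \left(\left(-69\right) \frac{1}{8} + \left(4 - 56\right) \frac{1}{4}\right)\right)^{2} = \left(134 - \left(- \frac{69}{8} - 13\right)\right)^{2} = \left(134 - - \frac{173}{8}\right)^{2} = \left(134 + \frac{173}{8}\right)^{2} = \left(\frac{1245}{8}\right)^{2} = \frac{1550025}{64}$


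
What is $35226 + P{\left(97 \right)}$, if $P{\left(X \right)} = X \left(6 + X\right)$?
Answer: $45217$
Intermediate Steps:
$35226 + P{\left(97 \right)} = 35226 + 97 \left(6 + 97\right) = 35226 + 97 \cdot 103 = 35226 + 9991 = 45217$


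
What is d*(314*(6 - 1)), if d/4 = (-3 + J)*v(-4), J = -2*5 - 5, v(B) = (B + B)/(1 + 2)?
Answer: 301440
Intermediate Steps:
v(B) = 2*B/3 (v(B) = (2*B)/3 = (2*B)*(1/3) = 2*B/3)
J = -15 (J = -10 - 5 = -15)
d = 192 (d = 4*((-3 - 15)*((2/3)*(-4))) = 4*(-18*(-8/3)) = 4*48 = 192)
d*(314*(6 - 1)) = 192*(314*(6 - 1)) = 192*(314*5) = 192*1570 = 301440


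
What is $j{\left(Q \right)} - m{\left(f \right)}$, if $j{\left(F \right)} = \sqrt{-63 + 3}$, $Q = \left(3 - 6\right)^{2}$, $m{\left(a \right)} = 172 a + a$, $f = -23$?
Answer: $3979 + 2 i \sqrt{15} \approx 3979.0 + 7.746 i$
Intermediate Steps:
$m{\left(a \right)} = 173 a$
$Q = 9$ ($Q = \left(-3\right)^{2} = 9$)
$j{\left(F \right)} = 2 i \sqrt{15}$ ($j{\left(F \right)} = \sqrt{-60} = 2 i \sqrt{15}$)
$j{\left(Q \right)} - m{\left(f \right)} = 2 i \sqrt{15} - 173 \left(-23\right) = 2 i \sqrt{15} - -3979 = 2 i \sqrt{15} + 3979 = 3979 + 2 i \sqrt{15}$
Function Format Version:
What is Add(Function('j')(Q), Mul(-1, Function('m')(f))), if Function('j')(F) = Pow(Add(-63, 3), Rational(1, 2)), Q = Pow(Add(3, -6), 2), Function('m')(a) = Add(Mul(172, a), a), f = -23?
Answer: Add(3979, Mul(2, I, Pow(15, Rational(1, 2)))) ≈ Add(3979.0, Mul(7.7460, I))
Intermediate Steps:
Function('m')(a) = Mul(173, a)
Q = 9 (Q = Pow(-3, 2) = 9)
Function('j')(F) = Mul(2, I, Pow(15, Rational(1, 2))) (Function('j')(F) = Pow(-60, Rational(1, 2)) = Mul(2, I, Pow(15, Rational(1, 2))))
Add(Function('j')(Q), Mul(-1, Function('m')(f))) = Add(Mul(2, I, Pow(15, Rational(1, 2))), Mul(-1, Mul(173, -23))) = Add(Mul(2, I, Pow(15, Rational(1, 2))), Mul(-1, -3979)) = Add(Mul(2, I, Pow(15, Rational(1, 2))), 3979) = Add(3979, Mul(2, I, Pow(15, Rational(1, 2))))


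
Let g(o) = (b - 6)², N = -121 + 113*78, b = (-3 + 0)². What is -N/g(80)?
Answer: -8693/9 ≈ -965.89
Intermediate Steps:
b = 9 (b = (-3)² = 9)
N = 8693 (N = -121 + 8814 = 8693)
g(o) = 9 (g(o) = (9 - 6)² = 3² = 9)
-N/g(80) = -8693/9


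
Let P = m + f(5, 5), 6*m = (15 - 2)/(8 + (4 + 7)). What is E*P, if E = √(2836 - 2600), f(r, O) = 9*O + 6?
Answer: 5827*√59/57 ≈ 785.23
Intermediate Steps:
f(r, O) = 6 + 9*O
m = 13/114 (m = ((15 - 2)/(8 + (4 + 7)))/6 = (13/(8 + 11))/6 = (13/19)/6 = (13*(1/19))/6 = (⅙)*(13/19) = 13/114 ≈ 0.11404)
P = 5827/114 (P = 13/114 + (6 + 9*5) = 13/114 + (6 + 45) = 13/114 + 51 = 5827/114 ≈ 51.114)
E = 2*√59 (E = √236 = 2*√59 ≈ 15.362)
E*P = (2*√59)*(5827/114) = 5827*√59/57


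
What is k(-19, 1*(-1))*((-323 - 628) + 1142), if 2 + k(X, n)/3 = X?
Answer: -12033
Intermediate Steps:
k(X, n) = -6 + 3*X
k(-19, 1*(-1))*((-323 - 628) + 1142) = (-6 + 3*(-19))*((-323 - 628) + 1142) = (-6 - 57)*(-951 + 1142) = -63*191 = -12033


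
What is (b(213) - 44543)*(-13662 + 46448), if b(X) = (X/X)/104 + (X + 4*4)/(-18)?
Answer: -52588929367/36 ≈ -1.4608e+9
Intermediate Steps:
b(X) = -823/936 - X/18 (b(X) = 1*(1/104) + (X + 16)*(-1/18) = 1/104 + (16 + X)*(-1/18) = 1/104 + (-8/9 - X/18) = -823/936 - X/18)
(b(213) - 44543)*(-13662 + 46448) = ((-823/936 - 1/18*213) - 44543)*(-13662 + 46448) = ((-823/936 - 71/6) - 44543)*32786 = (-11899/936 - 44543)*32786 = -41704147/936*32786 = -52588929367/36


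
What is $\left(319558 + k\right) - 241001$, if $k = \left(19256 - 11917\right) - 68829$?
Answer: $17067$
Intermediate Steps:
$k = -61490$ ($k = 7339 - 68829 = -61490$)
$\left(319558 + k\right) - 241001 = \left(319558 - 61490\right) - 241001 = 258068 - 241001 = 17067$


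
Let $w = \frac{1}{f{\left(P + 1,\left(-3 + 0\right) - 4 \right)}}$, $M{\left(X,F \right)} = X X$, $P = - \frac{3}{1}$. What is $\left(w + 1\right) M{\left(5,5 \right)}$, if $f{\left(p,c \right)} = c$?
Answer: $\frac{150}{7} \approx 21.429$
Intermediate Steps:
$P = -3$ ($P = \left(-3\right) 1 = -3$)
$M{\left(X,F \right)} = X^{2}$
$w = - \frac{1}{7}$ ($w = \frac{1}{\left(-3 + 0\right) - 4} = \frac{1}{-3 - 4} = \frac{1}{-7} = - \frac{1}{7} \approx -0.14286$)
$\left(w + 1\right) M{\left(5,5 \right)} = \left(- \frac{1}{7} + 1\right) 5^{2} = \frac{6}{7} \cdot 25 = \frac{150}{7}$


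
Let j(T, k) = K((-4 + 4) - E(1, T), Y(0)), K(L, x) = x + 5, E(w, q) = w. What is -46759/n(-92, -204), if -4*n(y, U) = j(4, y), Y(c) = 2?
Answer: 187036/7 ≈ 26719.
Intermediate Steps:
K(L, x) = 5 + x
j(T, k) = 7 (j(T, k) = 5 + 2 = 7)
n(y, U) = -7/4 (n(y, U) = -¼*7 = -7/4)
-46759/n(-92, -204) = -46759/(-7/4) = -46759*(-4/7) = 187036/7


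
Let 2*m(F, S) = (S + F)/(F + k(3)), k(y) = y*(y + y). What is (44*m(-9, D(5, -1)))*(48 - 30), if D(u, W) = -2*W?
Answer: -308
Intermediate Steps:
k(y) = 2*y**2 (k(y) = y*(2*y) = 2*y**2)
m(F, S) = (F + S)/(2*(18 + F)) (m(F, S) = ((S + F)/(F + 2*3**2))/2 = ((F + S)/(F + 2*9))/2 = ((F + S)/(F + 18))/2 = ((F + S)/(18 + F))/2 = (F + S)/(2*(18 + F)))
(44*m(-9, D(5, -1)))*(48 - 30) = (44*((-9 - 2*(-1))/(2*(18 - 9))))*(48 - 30) = (44*((1/2)*(-9 + 2)/9))*18 = (44*((1/2)*(1/9)*(-7)))*18 = (44*(-7/18))*18 = -154/9*18 = -308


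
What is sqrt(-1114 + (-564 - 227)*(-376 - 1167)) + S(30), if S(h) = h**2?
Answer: 900 + sqrt(1219399) ≈ 2004.3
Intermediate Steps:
sqrt(-1114 + (-564 - 227)*(-376 - 1167)) + S(30) = sqrt(-1114 + (-564 - 227)*(-376 - 1167)) + 30**2 = sqrt(-1114 - 791*(-1543)) + 900 = sqrt(-1114 + 1220513) + 900 = sqrt(1219399) + 900 = 900 + sqrt(1219399)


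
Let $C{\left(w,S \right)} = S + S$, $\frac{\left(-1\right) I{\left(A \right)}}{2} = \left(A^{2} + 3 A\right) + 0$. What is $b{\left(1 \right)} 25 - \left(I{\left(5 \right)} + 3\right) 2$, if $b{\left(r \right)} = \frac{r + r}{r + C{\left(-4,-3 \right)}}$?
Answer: $144$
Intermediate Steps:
$I{\left(A \right)} = - 6 A - 2 A^{2}$ ($I{\left(A \right)} = - 2 \left(\left(A^{2} + 3 A\right) + 0\right) = - 2 \left(A^{2} + 3 A\right) = - 6 A - 2 A^{2}$)
$C{\left(w,S \right)} = 2 S$
$b{\left(r \right)} = \frac{2 r}{-6 + r}$ ($b{\left(r \right)} = \frac{r + r}{r + 2 \left(-3\right)} = \frac{2 r}{r - 6} = \frac{2 r}{-6 + r}$)
$b{\left(1 \right)} 25 - \left(I{\left(5 \right)} + 3\right) 2 = 2 \cdot 1 \frac{1}{-6 + 1} \cdot 25 - \left(\left(-2\right) 5 \left(3 + 5\right) + 3\right) 2 = 2 \cdot 1 \frac{1}{-5} \cdot 25 - \left(\left(-2\right) 5 \cdot 8 + 3\right) 2 = 2 \cdot 1 \left(- \frac{1}{5}\right) 25 - \left(-80 + 3\right) 2 = \left(- \frac{2}{5}\right) 25 - \left(-77\right) 2 = -10 - -154 = -10 + 154 = 144$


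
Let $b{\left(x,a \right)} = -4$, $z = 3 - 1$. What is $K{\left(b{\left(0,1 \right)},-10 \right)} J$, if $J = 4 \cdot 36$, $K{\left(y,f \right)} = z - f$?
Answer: $1728$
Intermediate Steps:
$z = 2$
$K{\left(y,f \right)} = 2 - f$
$J = 144$
$K{\left(b{\left(0,1 \right)},-10 \right)} J = \left(2 - -10\right) 144 = \left(2 + 10\right) 144 = 12 \cdot 144 = 1728$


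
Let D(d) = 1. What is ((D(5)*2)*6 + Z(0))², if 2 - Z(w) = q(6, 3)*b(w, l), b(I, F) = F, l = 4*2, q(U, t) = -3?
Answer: 1444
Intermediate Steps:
l = 8
Z(w) = 26 (Z(w) = 2 - (-3)*8 = 2 - 1*(-24) = 2 + 24 = 26)
((D(5)*2)*6 + Z(0))² = ((1*2)*6 + 26)² = (2*6 + 26)² = (12 + 26)² = 38² = 1444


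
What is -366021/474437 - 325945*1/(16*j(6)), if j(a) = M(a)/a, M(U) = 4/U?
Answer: -1391769168021/7590992 ≈ -1.8334e+5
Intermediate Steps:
j(a) = 4/a**2 (j(a) = (4/a)/a = 4/a**2)
-366021/474437 - 325945*1/(16*j(6)) = -366021/474437 - 325945/(16*(4/6**2)) = -366021*1/474437 - 325945/(16*(4*(1/36))) = -366021/474437 - 325945/(16*(1/9)) = -366021/474437 - 325945/16/9 = -366021/474437 - 325945*9/16 = -366021/474437 - 2933505/16 = -1391769168021/7590992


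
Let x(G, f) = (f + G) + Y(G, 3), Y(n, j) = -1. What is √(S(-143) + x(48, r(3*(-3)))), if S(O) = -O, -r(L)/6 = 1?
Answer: 2*√46 ≈ 13.565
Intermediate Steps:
r(L) = -6 (r(L) = -6*1 = -6)
x(G, f) = -1 + G + f (x(G, f) = (f + G) - 1 = (G + f) - 1 = -1 + G + f)
√(S(-143) + x(48, r(3*(-3)))) = √(-1*(-143) + (-1 + 48 - 6)) = √(143 + 41) = √184 = 2*√46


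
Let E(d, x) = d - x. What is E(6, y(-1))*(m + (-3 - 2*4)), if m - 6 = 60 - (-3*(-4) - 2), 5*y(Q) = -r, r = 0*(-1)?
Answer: 270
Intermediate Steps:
r = 0
y(Q) = 0 (y(Q) = (-1*0)/5 = (⅕)*0 = 0)
m = 56 (m = 6 + (60 - (-3*(-4) - 2)) = 6 + (60 - (12 - 2)) = 6 + (60 - 1*10) = 6 + (60 - 10) = 6 + 50 = 56)
E(6, y(-1))*(m + (-3 - 2*4)) = (6 - 1*0)*(56 + (-3 - 2*4)) = (6 + 0)*(56 + (-3 - 8)) = 6*(56 - 11) = 6*45 = 270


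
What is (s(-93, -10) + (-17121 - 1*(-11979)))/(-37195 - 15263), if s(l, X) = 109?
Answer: 719/7494 ≈ 0.095943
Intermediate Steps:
(s(-93, -10) + (-17121 - 1*(-11979)))/(-37195 - 15263) = (109 + (-17121 - 1*(-11979)))/(-37195 - 15263) = (109 + (-17121 + 11979))/(-52458) = (109 - 5142)*(-1/52458) = -5033*(-1/52458) = 719/7494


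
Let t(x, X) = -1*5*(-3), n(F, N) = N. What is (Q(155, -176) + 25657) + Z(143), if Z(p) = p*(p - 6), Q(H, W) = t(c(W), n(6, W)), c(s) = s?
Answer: 45263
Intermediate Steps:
t(x, X) = 15 (t(x, X) = -5*(-3) = 15)
Q(H, W) = 15
Z(p) = p*(-6 + p)
(Q(155, -176) + 25657) + Z(143) = (15 + 25657) + 143*(-6 + 143) = 25672 + 143*137 = 25672 + 19591 = 45263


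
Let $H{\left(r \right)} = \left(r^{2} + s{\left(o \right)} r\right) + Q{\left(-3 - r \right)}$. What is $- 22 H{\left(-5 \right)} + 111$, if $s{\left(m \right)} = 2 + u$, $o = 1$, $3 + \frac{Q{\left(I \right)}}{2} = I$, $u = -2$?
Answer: $-395$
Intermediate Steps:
$Q{\left(I \right)} = -6 + 2 I$
$s{\left(m \right)} = 0$ ($s{\left(m \right)} = 2 - 2 = 0$)
$H{\left(r \right)} = -12 + r^{2} - 2 r$ ($H{\left(r \right)} = \left(r^{2} + 0 r\right) + \left(-6 + 2 \left(-3 - r\right)\right) = \left(r^{2} + 0\right) - \left(12 + 2 r\right) = r^{2} - \left(12 + 2 r\right) = -12 + r^{2} - 2 r$)
$- 22 H{\left(-5 \right)} + 111 = - 22 \left(-12 + \left(-5\right)^{2} - -10\right) + 111 = - 22 \left(-12 + 25 + 10\right) + 111 = \left(-22\right) 23 + 111 = -506 + 111 = -395$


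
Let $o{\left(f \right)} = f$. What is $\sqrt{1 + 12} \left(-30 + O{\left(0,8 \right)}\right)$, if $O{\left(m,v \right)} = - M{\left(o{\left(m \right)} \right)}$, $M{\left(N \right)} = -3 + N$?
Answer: $- 27 \sqrt{13} \approx -97.35$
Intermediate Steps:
$O{\left(m,v \right)} = 3 - m$ ($O{\left(m,v \right)} = - (-3 + m) = 3 - m$)
$\sqrt{1 + 12} \left(-30 + O{\left(0,8 \right)}\right) = \sqrt{1 + 12} \left(-30 + \left(3 - 0\right)\right) = \sqrt{13} \left(-30 + \left(3 + 0\right)\right) = \sqrt{13} \left(-30 + 3\right) = \sqrt{13} \left(-27\right) = - 27 \sqrt{13}$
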